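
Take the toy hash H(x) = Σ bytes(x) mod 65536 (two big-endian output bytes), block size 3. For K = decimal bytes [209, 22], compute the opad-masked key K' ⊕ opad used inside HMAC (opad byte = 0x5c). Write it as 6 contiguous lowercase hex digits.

Key decimal bytes [209, 22] = d1 16 is 2 bytes ≤ B = 3; zero-pad to 3 bytes: K' = d1 16 00.
XOR each byte with 0x5c: d1⊕5c=8d, 16⊕5c=4a, 00⊕5c=5c.

8d4a5c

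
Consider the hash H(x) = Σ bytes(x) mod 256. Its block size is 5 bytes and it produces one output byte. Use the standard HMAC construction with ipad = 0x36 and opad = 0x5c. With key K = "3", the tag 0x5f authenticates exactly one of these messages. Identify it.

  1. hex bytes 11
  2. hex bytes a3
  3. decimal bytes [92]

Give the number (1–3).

Key "3" = 33 is 1 byte ≤ B = 5; zero-pad to 5 bytes: K' = 33 00 00 00 00.
K' ⊕ ipad = 05 36 36 36 36; K' ⊕ opad = 6f 5c 5c 5c 5c.
m1: inner = H(05 36 36 36 36 11) = ee; tag = H(6f 5c 5c 5c 5c ee) = cd
m2: inner = H(05 36 36 36 36 a3) = 80; tag = H(6f 5c 5c 5c 5c 80) = 5f ← matches
m3: inner = H(05 36 36 36 36 5c) = 39; tag = H(6f 5c 5c 5c 5c 39) = 18

2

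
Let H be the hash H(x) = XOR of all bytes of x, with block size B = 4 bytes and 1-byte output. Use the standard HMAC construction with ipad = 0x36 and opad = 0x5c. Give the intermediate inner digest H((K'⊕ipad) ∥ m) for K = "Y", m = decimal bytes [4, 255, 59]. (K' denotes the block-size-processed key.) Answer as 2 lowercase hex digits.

99

Key "Y" = 59 is 1 byte ≤ B = 4; zero-pad to 4 bytes: K' = 59 00 00 00.
K' ⊕ ipad = 6f 36 36 36.
Inner input = 6f 36 36 36 ∥ 04 ff 3b.
Inner hash: XOR 6f⊕36⊕36⊕36⊕04⊕ff⊕3b = 99.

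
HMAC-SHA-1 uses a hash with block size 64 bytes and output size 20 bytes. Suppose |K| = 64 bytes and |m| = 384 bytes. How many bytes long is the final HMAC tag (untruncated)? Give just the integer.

20

The tag is one SHA-1 digest: 20 bytes.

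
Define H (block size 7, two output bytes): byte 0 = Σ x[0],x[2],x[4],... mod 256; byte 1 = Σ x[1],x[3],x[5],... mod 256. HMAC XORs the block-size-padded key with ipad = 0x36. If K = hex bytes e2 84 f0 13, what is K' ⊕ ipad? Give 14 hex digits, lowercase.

d4b2c625363636

Key hex bytes e2 84 f0 13 is 4 bytes ≤ B = 7; zero-pad to 7 bytes: K' = e2 84 f0 13 00 00 00.
XOR each byte with 0x36: e2⊕36=d4, 84⊕36=b2, f0⊕36=c6, 13⊕36=25, 00⊕36=36, 00⊕36=36, 00⊕36=36.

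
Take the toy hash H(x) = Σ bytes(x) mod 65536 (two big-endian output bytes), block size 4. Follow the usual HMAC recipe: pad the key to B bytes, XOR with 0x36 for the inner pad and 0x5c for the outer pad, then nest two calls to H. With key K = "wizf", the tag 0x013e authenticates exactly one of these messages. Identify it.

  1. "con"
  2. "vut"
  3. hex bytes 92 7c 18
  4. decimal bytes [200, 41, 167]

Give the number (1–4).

1

Key "wizf" = 77 69 7a 66 is exactly B = 4 bytes: K' = 77 69 7a 66.
K' ⊕ ipad = 41 5f 4c 50; K' ⊕ opad = 2b 35 26 3a.
m1: inner = H(41 5f 4c 50 63 6f 6e) = 02 7c; tag = H(2b 35 26 3a 02 7c) = 013e ← matches
m2: inner = H(41 5f 4c 50 76 75 74) = 02 9b; tag = H(2b 35 26 3a 02 9b) = 015d
m3: inner = H(41 5f 4c 50 92 7c 18) = 02 62; tag = H(2b 35 26 3a 02 62) = 0124
m4: inner = H(41 5f 4c 50 c8 29 a7) = 02 d4; tag = H(2b 35 26 3a 02 d4) = 0196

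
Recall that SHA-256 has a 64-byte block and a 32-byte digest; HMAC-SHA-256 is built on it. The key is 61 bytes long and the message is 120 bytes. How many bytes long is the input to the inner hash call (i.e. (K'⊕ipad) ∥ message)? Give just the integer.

Key is 61 ≤ 64 bytes, zero-padded: |K'| = 64.
Inner input = (K'⊕ipad) ∥ m → 64 + 120 = 184 bytes.

184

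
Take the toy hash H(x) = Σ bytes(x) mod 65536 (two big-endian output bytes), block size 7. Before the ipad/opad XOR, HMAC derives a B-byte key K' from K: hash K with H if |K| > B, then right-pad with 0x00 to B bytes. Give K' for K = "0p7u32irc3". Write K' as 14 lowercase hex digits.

|K| = 10 > B = 7, so first hash the key.
H(K): sum = 48+112+55+117+51+50+105+114+99+51 = 802 → 03 22.
Zero-pad H(K) = 03 22 to 7 bytes: K' = 03 22 00 00 00 00 00.

03220000000000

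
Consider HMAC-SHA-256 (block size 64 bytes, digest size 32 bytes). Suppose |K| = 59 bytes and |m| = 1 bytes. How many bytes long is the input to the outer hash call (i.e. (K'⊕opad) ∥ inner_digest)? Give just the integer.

Key is 59 ≤ 64 bytes, zero-padded: |K'| = 64.
Outer input = (K'⊕opad) ∥ H(inner) → 64 + 32 = 96 bytes.

96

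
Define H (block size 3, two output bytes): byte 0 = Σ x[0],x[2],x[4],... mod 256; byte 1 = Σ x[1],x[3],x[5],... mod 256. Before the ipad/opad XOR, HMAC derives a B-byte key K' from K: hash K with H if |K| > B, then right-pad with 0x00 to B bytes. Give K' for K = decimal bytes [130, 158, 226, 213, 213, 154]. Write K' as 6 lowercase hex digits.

|K| = 6 > B = 3, so first hash the key.
H(K): even-index sum = 569 mod 256 = 57; odd-index sum = 525 mod 256 = 13 → 39 0d.
Zero-pad H(K) = 39 0d to 3 bytes: K' = 39 0d 00.

390d00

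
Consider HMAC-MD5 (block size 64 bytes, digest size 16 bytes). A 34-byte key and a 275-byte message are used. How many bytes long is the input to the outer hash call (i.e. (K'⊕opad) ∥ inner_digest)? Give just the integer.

Key is 34 ≤ 64 bytes, zero-padded: |K'| = 64.
Outer input = (K'⊕opad) ∥ H(inner) → 64 + 16 = 80 bytes.

80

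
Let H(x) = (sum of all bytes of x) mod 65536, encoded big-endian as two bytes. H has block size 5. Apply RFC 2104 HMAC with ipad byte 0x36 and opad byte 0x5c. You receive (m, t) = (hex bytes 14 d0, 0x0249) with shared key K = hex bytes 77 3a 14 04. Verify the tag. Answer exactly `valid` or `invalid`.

Key hex bytes 77 3a 14 04 is 4 bytes ≤ B = 5; zero-pad to 5 bytes: K' = 77 3a 14 04 00.
K' ⊕ ipad = 41 0c 22 32 36; K' ⊕ opad = 2b 66 48 58 5c.
Inner hash: sum = 65+12+34+50+54+20+208 = 443 → 01 bb.
Outer hash (recomputed tag): sum = 43+102+72+88+92+1+187 = 585 → 02 49.
Recomputed tag = 0249; claimed = 0249 → match.

valid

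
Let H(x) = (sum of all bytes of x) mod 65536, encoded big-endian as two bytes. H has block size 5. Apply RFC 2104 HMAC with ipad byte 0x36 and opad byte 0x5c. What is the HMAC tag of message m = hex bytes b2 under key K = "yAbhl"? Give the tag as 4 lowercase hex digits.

Key "yAbhl" = 79 41 62 68 6c is exactly B = 5 bytes: K' = 79 41 62 68 6c.
K' ⊕ ipad = 4f 77 54 5e 5a.  K' ⊕ opad = 25 1d 3e 34 30.
Inner input = (K'⊕ipad) ∥ m = 4f 77 54 5e 5a ∥ b2.
Inner hash: sum = 79+119+84+94+90+178 = 644 → 02 84.
Outer input = (K'⊕opad) ∥ inner = 25 1d 3e 34 30 ∥ 02 84.
Outer hash (tag): sum = 37+29+62+52+48+2+132 = 362 → 01 6a.

016a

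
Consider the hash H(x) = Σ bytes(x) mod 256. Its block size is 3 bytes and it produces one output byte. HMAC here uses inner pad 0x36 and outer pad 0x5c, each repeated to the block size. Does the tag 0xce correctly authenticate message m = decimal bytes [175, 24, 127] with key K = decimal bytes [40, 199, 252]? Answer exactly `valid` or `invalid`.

Key decimal bytes [40, 199, 252] = 28 c7 fc is exactly B = 3 bytes: K' = 28 c7 fc.
K' ⊕ ipad = 1e f1 ca; K' ⊕ opad = 74 9b a0.
Inner hash: sum = 30+241+202+175+24+127 = 799; mod 256 = 31 → 1f.
Outer hash (recomputed tag): sum = 116+155+160+31 = 462; mod 256 = 206 → ce.
Recomputed tag = ce; claimed = ce → match.

valid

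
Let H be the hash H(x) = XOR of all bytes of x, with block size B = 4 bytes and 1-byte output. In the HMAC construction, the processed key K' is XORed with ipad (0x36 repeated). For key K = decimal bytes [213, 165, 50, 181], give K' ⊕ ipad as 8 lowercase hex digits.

Key decimal bytes [213, 165, 50, 181] = d5 a5 32 b5 is exactly B = 4 bytes: K' = d5 a5 32 b5.
XOR each byte with 0x36: d5⊕36=e3, a5⊕36=93, 32⊕36=04, b5⊕36=83.

e3930483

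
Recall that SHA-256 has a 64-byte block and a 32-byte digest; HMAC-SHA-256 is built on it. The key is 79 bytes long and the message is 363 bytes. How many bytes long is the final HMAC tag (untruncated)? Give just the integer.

32

The tag is one SHA-256 digest: 32 bytes.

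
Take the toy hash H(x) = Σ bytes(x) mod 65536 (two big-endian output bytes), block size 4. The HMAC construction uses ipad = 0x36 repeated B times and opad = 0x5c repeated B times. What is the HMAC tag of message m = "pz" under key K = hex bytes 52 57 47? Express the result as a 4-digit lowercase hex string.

Key hex bytes 52 57 47 is 3 bytes ≤ B = 4; zero-pad to 4 bytes: K' = 52 57 47 00.
K' ⊕ ipad = 64 61 71 36.  K' ⊕ opad = 0e 0b 1b 5c.
Inner input = (K'⊕ipad) ∥ m = 64 61 71 36 ∥ 70 7a.
Inner hash: sum = 100+97+113+54+112+122 = 598 → 02 56.
Outer input = (K'⊕opad) ∥ inner = 0e 0b 1b 5c ∥ 02 56.
Outer hash (tag): sum = 14+11+27+92+2+86 = 232 → 00 e8.

00e8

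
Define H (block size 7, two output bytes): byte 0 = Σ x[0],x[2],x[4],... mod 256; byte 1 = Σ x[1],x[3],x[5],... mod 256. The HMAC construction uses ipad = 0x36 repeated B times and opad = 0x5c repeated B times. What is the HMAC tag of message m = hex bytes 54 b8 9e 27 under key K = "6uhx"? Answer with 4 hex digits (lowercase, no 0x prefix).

Key "6uhx" = 36 75 68 78 is 4 bytes ≤ B = 7; zero-pad to 7 bytes: K' = 36 75 68 78 00 00 00.
K' ⊕ ipad = 00 43 5e 4e 36 36 36.  K' ⊕ opad = 6a 29 34 24 5c 5c 5c.
Inner input = (K'⊕ipad) ∥ m = 00 43 5e 4e 36 36 36 ∥ 54 b8 9e 27.
Inner hash: even-index sum = 425 mod 256 = 169; odd-index sum = 441 mod 256 = 185 → a9 b9.
Outer input = (K'⊕opad) ∥ inner = 6a 29 34 24 5c 5c 5c ∥ a9 b9.
Outer hash (tag): even-index sum = 527 mod 256 = 15; odd-index sum = 338 mod 256 = 82 → 0f 52.

0f52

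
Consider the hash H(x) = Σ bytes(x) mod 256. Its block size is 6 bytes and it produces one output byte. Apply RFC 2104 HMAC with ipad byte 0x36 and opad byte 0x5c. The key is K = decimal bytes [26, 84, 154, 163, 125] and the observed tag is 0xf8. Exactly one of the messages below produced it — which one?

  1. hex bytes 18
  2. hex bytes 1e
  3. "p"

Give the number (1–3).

1

Key decimal bytes [26, 84, 154, 163, 125] = 1a 54 9a a3 7d is 5 bytes ≤ B = 6; zero-pad to 6 bytes: K' = 1a 54 9a a3 7d 00.
K' ⊕ ipad = 2c 62 ac 95 4b 36; K' ⊕ opad = 46 08 c6 ff 21 5c.
m1: inner = H(2c 62 ac 95 4b 36 18) = 68; tag = H(46 08 c6 ff 21 5c 68) = f8 ← matches
m2: inner = H(2c 62 ac 95 4b 36 1e) = 6e; tag = H(46 08 c6 ff 21 5c 6e) = fe
m3: inner = H(2c 62 ac 95 4b 36 70) = c0; tag = H(46 08 c6 ff 21 5c c0) = 50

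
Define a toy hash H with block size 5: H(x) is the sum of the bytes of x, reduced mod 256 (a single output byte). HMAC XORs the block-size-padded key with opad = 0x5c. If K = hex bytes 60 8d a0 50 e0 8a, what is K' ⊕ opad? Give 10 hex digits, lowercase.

Key hex bytes 60 8d a0 50 e0 8a is 6 bytes > B = 5, so hash it first: H(key) = 47, then zero-pad to 5 bytes: K' = 47 00 00 00 00.
XOR each byte with 0x5c: 47⊕5c=1b, 00⊕5c=5c, 00⊕5c=5c, 00⊕5c=5c, 00⊕5c=5c.

1b5c5c5c5c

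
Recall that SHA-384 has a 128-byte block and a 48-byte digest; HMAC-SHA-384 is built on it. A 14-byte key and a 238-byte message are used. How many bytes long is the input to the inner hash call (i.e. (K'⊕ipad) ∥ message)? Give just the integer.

Key is 14 ≤ 128 bytes, zero-padded: |K'| = 128.
Inner input = (K'⊕ipad) ∥ m → 128 + 238 = 366 bytes.

366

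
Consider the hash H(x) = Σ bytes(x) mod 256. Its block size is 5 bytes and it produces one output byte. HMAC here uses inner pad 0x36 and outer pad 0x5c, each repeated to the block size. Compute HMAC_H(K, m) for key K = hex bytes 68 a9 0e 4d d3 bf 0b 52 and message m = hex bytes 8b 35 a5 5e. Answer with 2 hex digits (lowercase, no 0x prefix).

7f

Key hex bytes 68 a9 0e 4d d3 bf 0b 52 is 8 bytes > B = 5, so hash it first: H(key) = 5b, then zero-pad to 5 bytes: K' = 5b 00 00 00 00.
K' ⊕ ipad = 6d 36 36 36 36.  K' ⊕ opad = 07 5c 5c 5c 5c.
Inner input = (K'⊕ipad) ∥ m = 6d 36 36 36 36 ∥ 8b 35 a5 5e.
Inner hash: sum = 109+54+54+54+54+139+53+165+94 = 776; mod 256 = 8 → 08.
Outer input = (K'⊕opad) ∥ inner = 07 5c 5c 5c 5c ∥ 08.
Outer hash (tag): sum = 7+92+92+92+92+8 = 383; mod 256 = 127 → 7f.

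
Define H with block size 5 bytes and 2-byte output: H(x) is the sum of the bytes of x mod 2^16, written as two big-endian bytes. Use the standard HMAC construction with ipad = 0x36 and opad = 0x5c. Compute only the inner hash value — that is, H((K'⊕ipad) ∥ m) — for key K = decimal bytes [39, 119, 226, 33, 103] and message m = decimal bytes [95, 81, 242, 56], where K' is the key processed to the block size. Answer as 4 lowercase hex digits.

0368

Key decimal bytes [39, 119, 226, 33, 103] = 27 77 e2 21 67 is exactly B = 5 bytes: K' = 27 77 e2 21 67.
K' ⊕ ipad = 11 41 d4 17 51.
Inner input = 11 41 d4 17 51 ∥ 5f 51 f2 38.
Inner hash: sum = 17+65+212+23+81+95+81+242+56 = 872 → 03 68.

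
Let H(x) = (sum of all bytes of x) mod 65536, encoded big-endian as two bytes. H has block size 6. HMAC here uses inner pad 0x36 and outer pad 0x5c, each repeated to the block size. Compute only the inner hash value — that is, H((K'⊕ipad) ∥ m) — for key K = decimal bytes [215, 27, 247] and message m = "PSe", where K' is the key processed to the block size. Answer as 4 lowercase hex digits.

0379

Key decimal bytes [215, 27, 247] = d7 1b f7 is 3 bytes ≤ B = 6; zero-pad to 6 bytes: K' = d7 1b f7 00 00 00.
K' ⊕ ipad = e1 2d c1 36 36 36.
Inner input = e1 2d c1 36 36 36 ∥ 50 53 65.
Inner hash: sum = 225+45+193+54+54+54+80+83+101 = 889 → 03 79.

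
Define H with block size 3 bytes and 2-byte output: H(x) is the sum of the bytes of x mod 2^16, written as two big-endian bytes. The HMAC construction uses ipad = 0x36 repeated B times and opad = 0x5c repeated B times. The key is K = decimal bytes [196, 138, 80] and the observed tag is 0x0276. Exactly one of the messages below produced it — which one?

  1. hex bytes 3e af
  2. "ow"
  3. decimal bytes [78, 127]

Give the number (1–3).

Key decimal bytes [196, 138, 80] = c4 8a 50 is exactly B = 3 bytes: K' = c4 8a 50.
K' ⊕ ipad = f2 bc 66; K' ⊕ opad = 98 d6 0c.
m1: inner = H(f2 bc 66 3e af) = 03 01; tag = H(98 d6 0c 03 01) = 017e
m2: inner = H(f2 bc 66 6f 77) = 02 fa; tag = H(98 d6 0c 02 fa) = 0276 ← matches
m3: inner = H(f2 bc 66 4e 7f) = 02 e1; tag = H(98 d6 0c 02 e1) = 025d

2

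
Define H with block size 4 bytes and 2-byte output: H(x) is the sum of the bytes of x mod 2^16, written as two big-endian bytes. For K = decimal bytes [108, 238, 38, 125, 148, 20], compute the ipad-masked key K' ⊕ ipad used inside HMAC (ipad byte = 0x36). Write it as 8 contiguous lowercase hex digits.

Key decimal bytes [108, 238, 38, 125, 148, 20] = 6c ee 26 7d 94 14 is 6 bytes > B = 4, so hash it first: H(key) = 02 a5, then zero-pad to 4 bytes: K' = 02 a5 00 00.
XOR each byte with 0x36: 02⊕36=34, a5⊕36=93, 00⊕36=36, 00⊕36=36.

34933636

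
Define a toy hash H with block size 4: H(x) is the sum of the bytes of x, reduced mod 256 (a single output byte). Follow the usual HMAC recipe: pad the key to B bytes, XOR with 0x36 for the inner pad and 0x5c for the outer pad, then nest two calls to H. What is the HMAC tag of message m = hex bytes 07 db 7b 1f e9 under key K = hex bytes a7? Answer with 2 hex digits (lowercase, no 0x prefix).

a7

Key hex bytes a7 is 1 byte ≤ B = 4; zero-pad to 4 bytes: K' = a7 00 00 00.
K' ⊕ ipad = 91 36 36 36.  K' ⊕ opad = fb 5c 5c 5c.
Inner input = (K'⊕ipad) ∥ m = 91 36 36 36 ∥ 07 db 7b 1f e9.
Inner hash: sum = 145+54+54+54+7+219+123+31+233 = 920; mod 256 = 152 → 98.
Outer input = (K'⊕opad) ∥ inner = fb 5c 5c 5c ∥ 98.
Outer hash (tag): sum = 251+92+92+92+152 = 679; mod 256 = 167 → a7.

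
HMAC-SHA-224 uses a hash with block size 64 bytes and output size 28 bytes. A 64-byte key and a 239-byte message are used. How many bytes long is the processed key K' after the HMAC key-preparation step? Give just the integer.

Key is 64 ≤ 64 bytes, zero-padded: |K'| = 64.

64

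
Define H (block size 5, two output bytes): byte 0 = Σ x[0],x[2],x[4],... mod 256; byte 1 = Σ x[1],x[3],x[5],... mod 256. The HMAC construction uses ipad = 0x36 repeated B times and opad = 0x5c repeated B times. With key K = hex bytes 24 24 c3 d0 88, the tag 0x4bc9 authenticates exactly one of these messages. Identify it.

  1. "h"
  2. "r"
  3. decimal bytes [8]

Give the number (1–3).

Key hex bytes 24 24 c3 d0 88 is exactly B = 5 bytes: K' = 24 24 c3 d0 88.
K' ⊕ ipad = 12 12 f5 e6 be; K' ⊕ opad = 78 78 9f 8c d4.
m1: inner = H(12 12 f5 e6 be 68) = c5 60; tag = H(78 78 9f 8c d4 c5 60) = 4bc9 ← matches
m2: inner = H(12 12 f5 e6 be 72) = c5 6a; tag = H(78 78 9f 8c d4 c5 6a) = 55c9
m3: inner = H(12 12 f5 e6 be 08) = c5 00; tag = H(78 78 9f 8c d4 c5 00) = ebc9

1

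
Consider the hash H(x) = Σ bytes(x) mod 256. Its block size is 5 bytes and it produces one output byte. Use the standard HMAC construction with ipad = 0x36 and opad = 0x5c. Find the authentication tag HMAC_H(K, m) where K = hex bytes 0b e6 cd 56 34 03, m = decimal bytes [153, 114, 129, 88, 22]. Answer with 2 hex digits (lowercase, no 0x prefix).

d6

Key hex bytes 0b e6 cd 56 34 03 is 6 bytes > B = 5, so hash it first: H(key) = 4b, then zero-pad to 5 bytes: K' = 4b 00 00 00 00.
K' ⊕ ipad = 7d 36 36 36 36.  K' ⊕ opad = 17 5c 5c 5c 5c.
Inner input = (K'⊕ipad) ∥ m = 7d 36 36 36 36 ∥ 99 72 81 58 16.
Inner hash: sum = 125+54+54+54+54+153+114+129+88+22 = 847; mod 256 = 79 → 4f.
Outer input = (K'⊕opad) ∥ inner = 17 5c 5c 5c 5c ∥ 4f.
Outer hash (tag): sum = 23+92+92+92+92+79 = 470; mod 256 = 214 → d6.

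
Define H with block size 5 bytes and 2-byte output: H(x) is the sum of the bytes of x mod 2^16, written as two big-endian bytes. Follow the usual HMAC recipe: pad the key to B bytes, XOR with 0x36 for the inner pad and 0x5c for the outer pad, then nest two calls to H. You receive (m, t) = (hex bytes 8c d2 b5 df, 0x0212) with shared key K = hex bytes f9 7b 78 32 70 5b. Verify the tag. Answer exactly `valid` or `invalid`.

Key hex bytes f9 7b 78 32 70 5b is 6 bytes > B = 5, so hash it first: H(key) = 02 e9, then zero-pad to 5 bytes: K' = 02 e9 00 00 00.
K' ⊕ ipad = 34 df 36 36 36; K' ⊕ opad = 5e b5 5c 5c 5c.
Inner hash: sum = 52+223+54+54+54+140+210+181+223 = 1191 → 04 a7.
Outer hash (recomputed tag): sum = 94+181+92+92+92+4+167 = 722 → 02 d2.
Recomputed tag = 02d2; claimed = 0212 → mismatch.

invalid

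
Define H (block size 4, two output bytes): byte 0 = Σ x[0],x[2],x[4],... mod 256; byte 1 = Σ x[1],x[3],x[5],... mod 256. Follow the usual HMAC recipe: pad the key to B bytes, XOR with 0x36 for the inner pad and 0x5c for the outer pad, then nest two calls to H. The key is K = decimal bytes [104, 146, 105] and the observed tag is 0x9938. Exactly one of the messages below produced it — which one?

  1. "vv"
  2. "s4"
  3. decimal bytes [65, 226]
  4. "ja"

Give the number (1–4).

2

Key decimal bytes [104, 146, 105] = 68 92 69 is 3 bytes ≤ B = 4; zero-pad to 4 bytes: K' = 68 92 69 00.
K' ⊕ ipad = 5e a4 5f 36; K' ⊕ opad = 34 ce 35 5c.
m1: inner = H(5e a4 5f 36 76 76) = 33 50; tag = H(34 ce 35 5c 33 50) = 9c7a
m2: inner = H(5e a4 5f 36 73 34) = 30 0e; tag = H(34 ce 35 5c 30 0e) = 9938 ← matches
m3: inner = H(5e a4 5f 36 41 e2) = fe bc; tag = H(34 ce 35 5c fe bc) = 67e6
m4: inner = H(5e a4 5f 36 6a 61) = 27 3b; tag = H(34 ce 35 5c 27 3b) = 9065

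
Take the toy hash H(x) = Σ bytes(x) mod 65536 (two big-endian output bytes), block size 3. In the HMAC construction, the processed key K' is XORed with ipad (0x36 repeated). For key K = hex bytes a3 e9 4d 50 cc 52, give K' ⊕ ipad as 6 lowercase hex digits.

357136

Key hex bytes a3 e9 4d 50 cc 52 is 6 bytes > B = 3, so hash it first: H(key) = 03 47, then zero-pad to 3 bytes: K' = 03 47 00.
XOR each byte with 0x36: 03⊕36=35, 47⊕36=71, 00⊕36=36.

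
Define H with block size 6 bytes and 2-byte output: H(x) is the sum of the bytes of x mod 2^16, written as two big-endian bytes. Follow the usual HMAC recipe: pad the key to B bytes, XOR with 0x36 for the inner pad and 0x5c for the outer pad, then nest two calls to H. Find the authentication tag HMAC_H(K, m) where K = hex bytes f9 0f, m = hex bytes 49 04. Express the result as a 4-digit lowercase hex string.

Key hex bytes f9 0f is 2 bytes ≤ B = 6; zero-pad to 6 bytes: K' = f9 0f 00 00 00 00.
K' ⊕ ipad = cf 39 36 36 36 36.  K' ⊕ opad = a5 53 5c 5c 5c 5c.
Inner input = (K'⊕ipad) ∥ m = cf 39 36 36 36 36 ∥ 49 04.
Inner hash: sum = 207+57+54+54+54+54+73+4 = 557 → 02 2d.
Outer input = (K'⊕opad) ∥ inner = a5 53 5c 5c 5c 5c ∥ 02 2d.
Outer hash (tag): sum = 165+83+92+92+92+92+2+45 = 663 → 02 97.

0297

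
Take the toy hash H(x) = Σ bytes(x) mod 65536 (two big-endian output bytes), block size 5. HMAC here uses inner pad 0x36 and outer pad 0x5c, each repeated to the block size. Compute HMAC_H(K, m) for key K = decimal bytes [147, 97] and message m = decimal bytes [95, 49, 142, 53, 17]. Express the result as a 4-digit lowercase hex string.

0225

Key decimal bytes [147, 97] = 93 61 is 2 bytes ≤ B = 5; zero-pad to 5 bytes: K' = 93 61 00 00 00.
K' ⊕ ipad = a5 57 36 36 36.  K' ⊕ opad = cf 3d 5c 5c 5c.
Inner input = (K'⊕ipad) ∥ m = a5 57 36 36 36 ∥ 5f 31 8e 35 11.
Inner hash: sum = 165+87+54+54+54+95+49+142+53+17 = 770 → 03 02.
Outer input = (K'⊕opad) ∥ inner = cf 3d 5c 5c 5c ∥ 03 02.
Outer hash (tag): sum = 207+61+92+92+92+3+2 = 549 → 02 25.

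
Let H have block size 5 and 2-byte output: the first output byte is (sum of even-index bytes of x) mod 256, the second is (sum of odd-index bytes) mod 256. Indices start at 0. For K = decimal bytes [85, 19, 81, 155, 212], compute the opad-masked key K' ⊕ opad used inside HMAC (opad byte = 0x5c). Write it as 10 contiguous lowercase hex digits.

Key decimal bytes [85, 19, 81, 155, 212] = 55 13 51 9b d4 is exactly B = 5 bytes: K' = 55 13 51 9b d4.
XOR each byte with 0x5c: 55⊕5c=09, 13⊕5c=4f, 51⊕5c=0d, 9b⊕5c=c7, d4⊕5c=88.

094f0dc788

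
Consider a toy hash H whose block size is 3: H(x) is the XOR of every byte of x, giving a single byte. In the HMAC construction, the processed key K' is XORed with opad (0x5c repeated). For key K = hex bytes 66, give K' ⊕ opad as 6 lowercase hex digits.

Key hex bytes 66 is 1 byte ≤ B = 3; zero-pad to 3 bytes: K' = 66 00 00.
XOR each byte with 0x5c: 66⊕5c=3a, 00⊕5c=5c, 00⊕5c=5c.

3a5c5c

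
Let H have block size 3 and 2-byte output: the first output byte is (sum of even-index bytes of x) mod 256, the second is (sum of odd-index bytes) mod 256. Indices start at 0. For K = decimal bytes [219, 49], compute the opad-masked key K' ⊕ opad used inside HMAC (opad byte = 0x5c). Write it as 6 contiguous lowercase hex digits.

876d5c

Key decimal bytes [219, 49] = db 31 is 2 bytes ≤ B = 3; zero-pad to 3 bytes: K' = db 31 00.
XOR each byte with 0x5c: db⊕5c=87, 31⊕5c=6d, 00⊕5c=5c.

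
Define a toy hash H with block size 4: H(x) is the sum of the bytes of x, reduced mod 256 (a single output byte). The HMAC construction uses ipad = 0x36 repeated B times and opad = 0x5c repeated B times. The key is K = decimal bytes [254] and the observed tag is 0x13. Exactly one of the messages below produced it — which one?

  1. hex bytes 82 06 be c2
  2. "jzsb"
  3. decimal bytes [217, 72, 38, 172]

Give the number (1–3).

3

Key decimal bytes [254] = fe is 1 byte ≤ B = 4; zero-pad to 4 bytes: K' = fe 00 00 00.
K' ⊕ ipad = c8 36 36 36; K' ⊕ opad = a2 5c 5c 5c.
m1: inner = H(c8 36 36 36 82 06 be c2) = 72; tag = H(a2 5c 5c 5c 72) = 28
m2: inner = H(c8 36 36 36 6a 7a 73 62) = 23; tag = H(a2 5c 5c 5c 23) = d9
m3: inner = H(c8 36 36 36 d9 48 26 ac) = 5d; tag = H(a2 5c 5c 5c 5d) = 13 ← matches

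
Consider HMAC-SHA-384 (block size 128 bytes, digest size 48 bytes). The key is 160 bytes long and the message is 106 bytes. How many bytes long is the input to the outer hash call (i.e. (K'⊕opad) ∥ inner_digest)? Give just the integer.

176

Key is 160 > 128 bytes, so it is hashed to 48 bytes then zero-padded to 128: |K'| = 128.
Outer input = (K'⊕opad) ∥ H(inner) → 128 + 48 = 176 bytes.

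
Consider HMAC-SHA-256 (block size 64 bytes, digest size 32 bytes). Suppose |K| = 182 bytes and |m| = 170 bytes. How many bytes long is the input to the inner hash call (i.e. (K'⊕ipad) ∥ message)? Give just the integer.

Key is 182 > 64 bytes, so it is hashed to 32 bytes then zero-padded to 64: |K'| = 64.
Inner input = (K'⊕ipad) ∥ m → 64 + 170 = 234 bytes.

234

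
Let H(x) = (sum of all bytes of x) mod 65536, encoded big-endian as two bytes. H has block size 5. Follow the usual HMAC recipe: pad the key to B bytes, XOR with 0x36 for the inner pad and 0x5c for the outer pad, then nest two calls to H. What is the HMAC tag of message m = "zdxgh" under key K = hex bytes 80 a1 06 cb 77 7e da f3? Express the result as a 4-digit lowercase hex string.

02d2

Key hex bytes 80 a1 06 cb 77 7e da f3 is 8 bytes > B = 5, so hash it first: H(key) = 04 b4, then zero-pad to 5 bytes: K' = 04 b4 00 00 00.
K' ⊕ ipad = 32 82 36 36 36.  K' ⊕ opad = 58 e8 5c 5c 5c.
Inner input = (K'⊕ipad) ∥ m = 32 82 36 36 36 ∥ 7a 64 78 67 68.
Inner hash: sum = 50+130+54+54+54+122+100+120+103+104 = 891 → 03 7b.
Outer input = (K'⊕opad) ∥ inner = 58 e8 5c 5c 5c ∥ 03 7b.
Outer hash (tag): sum = 88+232+92+92+92+3+123 = 722 → 02 d2.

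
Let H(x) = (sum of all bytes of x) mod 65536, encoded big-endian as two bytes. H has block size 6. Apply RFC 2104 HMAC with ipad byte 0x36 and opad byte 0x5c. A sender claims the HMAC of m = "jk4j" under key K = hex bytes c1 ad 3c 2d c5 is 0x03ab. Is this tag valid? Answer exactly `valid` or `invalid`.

Key hex bytes c1 ad 3c 2d c5 is 5 bytes ≤ B = 6; zero-pad to 6 bytes: K' = c1 ad 3c 2d c5 00.
K' ⊕ ipad = f7 9b 0a 1b f3 36; K' ⊕ opad = 9d f1 60 71 99 5c.
Inner hash: sum = 247+155+10+27+243+54+106+107+52+106 = 1107 → 04 53.
Outer hash (recomputed tag): sum = 157+241+96+113+153+92+4+83 = 939 → 03 ab.
Recomputed tag = 03ab; claimed = 03ab → match.

valid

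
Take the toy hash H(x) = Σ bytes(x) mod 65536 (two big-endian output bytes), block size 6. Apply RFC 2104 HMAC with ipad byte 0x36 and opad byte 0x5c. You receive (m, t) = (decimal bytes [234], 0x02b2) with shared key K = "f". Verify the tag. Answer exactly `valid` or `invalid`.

Key "f" = 66 is 1 byte ≤ B = 6; zero-pad to 6 bytes: K' = 66 00 00 00 00 00.
K' ⊕ ipad = 50 36 36 36 36 36; K' ⊕ opad = 3a 5c 5c 5c 5c 5c.
Inner hash: sum = 80+54+54+54+54+54+234 = 584 → 02 48.
Outer hash (recomputed tag): sum = 58+92+92+92+92+92+2+72 = 592 → 02 50.
Recomputed tag = 0250; claimed = 02b2 → mismatch.

invalid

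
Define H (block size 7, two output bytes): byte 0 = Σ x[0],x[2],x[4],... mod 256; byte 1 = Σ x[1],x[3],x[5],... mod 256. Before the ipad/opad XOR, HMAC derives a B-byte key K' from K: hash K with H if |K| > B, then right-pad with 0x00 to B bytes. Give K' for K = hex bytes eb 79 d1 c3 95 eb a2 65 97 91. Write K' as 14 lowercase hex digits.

|K| = 10 > B = 7, so first hash the key.
H(K): even-index sum = 906 mod 256 = 138; odd-index sum = 797 mod 256 = 29 → 8a 1d.
Zero-pad H(K) = 8a 1d to 7 bytes: K' = 8a 1d 00 00 00 00 00.

8a1d0000000000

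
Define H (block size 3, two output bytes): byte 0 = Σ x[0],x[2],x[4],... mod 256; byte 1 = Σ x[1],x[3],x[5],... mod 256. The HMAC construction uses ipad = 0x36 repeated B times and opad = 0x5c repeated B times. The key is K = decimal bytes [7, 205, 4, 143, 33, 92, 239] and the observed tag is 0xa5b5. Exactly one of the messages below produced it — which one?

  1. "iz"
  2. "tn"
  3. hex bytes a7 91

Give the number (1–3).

2

Key decimal bytes [7, 205, 4, 143, 33, 92, 239] = 07 cd 04 8f 21 5c ef is 7 bytes > B = 3, so hash it first: H(key) = 1b b8, then zero-pad to 3 bytes: K' = 1b b8 00.
K' ⊕ ipad = 2d 8e 36; K' ⊕ opad = 47 e4 5c.
m1: inner = H(2d 8e 36 69 7a) = dd f7; tag = H(47 e4 5c dd f7) = 9ac1
m2: inner = H(2d 8e 36 74 6e) = d1 02; tag = H(47 e4 5c d1 02) = a5b5 ← matches
m3: inner = H(2d 8e 36 a7 91) = f4 35; tag = H(47 e4 5c f4 35) = d8d8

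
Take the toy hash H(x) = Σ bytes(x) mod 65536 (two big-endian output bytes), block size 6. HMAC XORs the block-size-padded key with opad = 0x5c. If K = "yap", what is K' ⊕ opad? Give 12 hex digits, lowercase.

Key "yap" = 79 61 70 is 3 bytes ≤ B = 6; zero-pad to 6 bytes: K' = 79 61 70 00 00 00.
XOR each byte with 0x5c: 79⊕5c=25, 61⊕5c=3d, 70⊕5c=2c, 00⊕5c=5c, 00⊕5c=5c, 00⊕5c=5c.

253d2c5c5c5c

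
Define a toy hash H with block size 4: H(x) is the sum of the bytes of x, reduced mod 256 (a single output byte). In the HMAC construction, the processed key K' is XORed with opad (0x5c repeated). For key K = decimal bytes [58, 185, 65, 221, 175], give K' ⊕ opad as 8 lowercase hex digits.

Key decimal bytes [58, 185, 65, 221, 175] = 3a b9 41 dd af is 5 bytes > B = 4, so hash it first: H(key) = c0, then zero-pad to 4 bytes: K' = c0 00 00 00.
XOR each byte with 0x5c: c0⊕5c=9c, 00⊕5c=5c, 00⊕5c=5c, 00⊕5c=5c.

9c5c5c5c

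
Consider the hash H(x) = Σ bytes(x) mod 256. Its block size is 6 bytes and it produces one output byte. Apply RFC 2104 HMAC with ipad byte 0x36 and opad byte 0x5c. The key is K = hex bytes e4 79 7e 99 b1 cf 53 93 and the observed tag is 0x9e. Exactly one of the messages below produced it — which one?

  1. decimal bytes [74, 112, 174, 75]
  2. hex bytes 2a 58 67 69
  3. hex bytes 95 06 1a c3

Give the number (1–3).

Key hex bytes e4 79 7e 99 b1 cf 53 93 is 8 bytes > B = 6, so hash it first: H(key) = da, then zero-pad to 6 bytes: K' = da 00 00 00 00 00.
K' ⊕ ipad = ec 36 36 36 36 36; K' ⊕ opad = 86 5c 5c 5c 5c 5c.
m1: inner = H(ec 36 36 36 36 36 4a 70 ae 4b) = ad; tag = H(86 5c 5c 5c 5c 5c ad) = ff
m2: inner = H(ec 36 36 36 36 36 2a 58 67 69) = 4c; tag = H(86 5c 5c 5c 5c 5c 4c) = 9e ← matches
m3: inner = H(ec 36 36 36 36 36 95 06 1a c3) = 72; tag = H(86 5c 5c 5c 5c 5c 72) = c4

2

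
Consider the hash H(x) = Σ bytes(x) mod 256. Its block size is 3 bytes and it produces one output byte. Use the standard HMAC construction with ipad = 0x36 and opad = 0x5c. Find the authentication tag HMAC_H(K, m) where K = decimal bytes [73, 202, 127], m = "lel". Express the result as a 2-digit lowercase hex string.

Key decimal bytes [73, 202, 127] = 49 ca 7f is exactly B = 3 bytes: K' = 49 ca 7f.
K' ⊕ ipad = 7f fc 49.  K' ⊕ opad = 15 96 23.
Inner input = (K'⊕ipad) ∥ m = 7f fc 49 ∥ 6c 65 6c.
Inner hash: sum = 127+252+73+108+101+108 = 769; mod 256 = 1 → 01.
Outer input = (K'⊕opad) ∥ inner = 15 96 23 ∥ 01.
Outer hash (tag): sum = 21+150+35+1 = 207 → cf.

cf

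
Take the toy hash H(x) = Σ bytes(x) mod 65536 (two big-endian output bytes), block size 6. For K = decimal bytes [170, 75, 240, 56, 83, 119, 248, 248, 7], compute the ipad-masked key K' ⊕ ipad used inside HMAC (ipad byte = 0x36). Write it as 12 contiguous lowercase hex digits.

Key decimal bytes [170, 75, 240, 56, 83, 119, 248, 248, 7] = aa 4b f0 38 53 77 f8 f8 07 is 9 bytes > B = 6, so hash it first: H(key) = 04 de, then zero-pad to 6 bytes: K' = 04 de 00 00 00 00.
XOR each byte with 0x36: 04⊕36=32, de⊕36=e8, 00⊕36=36, 00⊕36=36, 00⊕36=36, 00⊕36=36.

32e836363636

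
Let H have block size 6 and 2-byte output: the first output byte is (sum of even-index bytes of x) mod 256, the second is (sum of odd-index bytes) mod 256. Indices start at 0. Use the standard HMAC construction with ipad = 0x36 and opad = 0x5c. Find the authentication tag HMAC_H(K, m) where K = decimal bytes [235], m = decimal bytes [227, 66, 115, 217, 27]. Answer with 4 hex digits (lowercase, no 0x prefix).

29d1

Key decimal bytes [235] = eb is 1 byte ≤ B = 6; zero-pad to 6 bytes: K' = eb 00 00 00 00 00.
K' ⊕ ipad = dd 36 36 36 36 36.  K' ⊕ opad = b7 5c 5c 5c 5c 5c.
Inner input = (K'⊕ipad) ∥ m = dd 36 36 36 36 36 ∥ e3 42 73 d9 1b.
Inner hash: even-index sum = 698 mod 256 = 186; odd-index sum = 445 mod 256 = 189 → ba bd.
Outer input = (K'⊕opad) ∥ inner = b7 5c 5c 5c 5c 5c ∥ ba bd.
Outer hash (tag): even-index sum = 553 mod 256 = 41; odd-index sum = 465 mod 256 = 209 → 29 d1.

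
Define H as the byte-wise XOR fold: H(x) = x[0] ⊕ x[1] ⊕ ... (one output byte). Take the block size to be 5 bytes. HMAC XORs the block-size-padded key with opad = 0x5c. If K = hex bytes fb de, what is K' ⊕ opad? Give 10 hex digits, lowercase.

a7825c5c5c

Key hex bytes fb de is 2 bytes ≤ B = 5; zero-pad to 5 bytes: K' = fb de 00 00 00.
XOR each byte with 0x5c: fb⊕5c=a7, de⊕5c=82, 00⊕5c=5c, 00⊕5c=5c, 00⊕5c=5c.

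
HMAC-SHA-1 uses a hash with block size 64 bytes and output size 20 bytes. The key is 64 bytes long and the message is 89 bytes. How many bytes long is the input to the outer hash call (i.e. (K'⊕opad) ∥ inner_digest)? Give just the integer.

Key is 64 ≤ 64 bytes, zero-padded: |K'| = 64.
Outer input = (K'⊕opad) ∥ H(inner) → 64 + 20 = 84 bytes.

84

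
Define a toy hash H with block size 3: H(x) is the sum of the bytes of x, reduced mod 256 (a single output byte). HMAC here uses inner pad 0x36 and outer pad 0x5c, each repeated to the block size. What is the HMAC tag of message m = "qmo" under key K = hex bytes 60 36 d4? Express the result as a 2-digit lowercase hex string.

Key hex bytes 60 36 d4 is exactly B = 3 bytes: K' = 60 36 d4.
K' ⊕ ipad = 56 00 e2.  K' ⊕ opad = 3c 6a 88.
Inner input = (K'⊕ipad) ∥ m = 56 00 e2 ∥ 71 6d 6f.
Inner hash: sum = 86+0+226+113+109+111 = 645; mod 256 = 133 → 85.
Outer input = (K'⊕opad) ∥ inner = 3c 6a 88 ∥ 85.
Outer hash (tag): sum = 60+106+136+133 = 435; mod 256 = 179 → b3.

b3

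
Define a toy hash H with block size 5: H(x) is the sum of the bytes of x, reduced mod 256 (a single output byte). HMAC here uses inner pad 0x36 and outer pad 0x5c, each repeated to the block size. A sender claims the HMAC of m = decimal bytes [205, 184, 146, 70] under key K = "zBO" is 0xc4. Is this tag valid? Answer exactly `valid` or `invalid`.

Key "zBO" = 7a 42 4f is 3 bytes ≤ B = 5; zero-pad to 5 bytes: K' = 7a 42 4f 00 00.
K' ⊕ ipad = 4c 74 79 36 36; K' ⊕ opad = 26 1e 13 5c 5c.
Inner hash: sum = 76+116+121+54+54+205+184+146+70 = 1026; mod 256 = 2 → 02.
Outer hash (recomputed tag): sum = 38+30+19+92+92+2 = 273; mod 256 = 17 → 11.
Recomputed tag = 11; claimed = c4 → mismatch.

invalid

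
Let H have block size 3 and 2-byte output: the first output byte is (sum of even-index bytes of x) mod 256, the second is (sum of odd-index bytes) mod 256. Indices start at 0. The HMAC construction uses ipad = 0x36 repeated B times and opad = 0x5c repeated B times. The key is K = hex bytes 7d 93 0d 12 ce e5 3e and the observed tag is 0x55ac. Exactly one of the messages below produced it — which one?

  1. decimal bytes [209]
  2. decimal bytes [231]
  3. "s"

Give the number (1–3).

3

Key hex bytes 7d 93 0d 12 ce e5 3e is 7 bytes > B = 3, so hash it first: H(key) = 96 8a, then zero-pad to 3 bytes: K' = 96 8a 00.
K' ⊕ ipad = a0 bc 36; K' ⊕ opad = ca d6 5c.
m1: inner = H(a0 bc 36 d1) = d6 8d; tag = H(ca d6 5c d6 8d) = b3ac
m2: inner = H(a0 bc 36 e7) = d6 a3; tag = H(ca d6 5c d6 a3) = c9ac
m3: inner = H(a0 bc 36 73) = d6 2f; tag = H(ca d6 5c d6 2f) = 55ac ← matches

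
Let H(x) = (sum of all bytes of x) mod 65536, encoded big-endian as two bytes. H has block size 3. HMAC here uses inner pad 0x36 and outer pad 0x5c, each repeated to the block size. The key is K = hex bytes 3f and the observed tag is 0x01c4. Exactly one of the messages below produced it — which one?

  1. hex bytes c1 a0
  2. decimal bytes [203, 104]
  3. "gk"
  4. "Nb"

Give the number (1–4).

2

Key hex bytes 3f is 1 byte ≤ B = 3; zero-pad to 3 bytes: K' = 3f 00 00.
K' ⊕ ipad = 09 36 36; K' ⊕ opad = 63 5c 5c.
m1: inner = H(09 36 36 c1 a0) = 01 d6; tag = H(63 5c 5c 01 d6) = 01f2
m2: inner = H(09 36 36 cb 68) = 01 a8; tag = H(63 5c 5c 01 a8) = 01c4 ← matches
m3: inner = H(09 36 36 67 6b) = 01 47; tag = H(63 5c 5c 01 47) = 0163
m4: inner = H(09 36 36 4e 62) = 01 25; tag = H(63 5c 5c 01 25) = 0141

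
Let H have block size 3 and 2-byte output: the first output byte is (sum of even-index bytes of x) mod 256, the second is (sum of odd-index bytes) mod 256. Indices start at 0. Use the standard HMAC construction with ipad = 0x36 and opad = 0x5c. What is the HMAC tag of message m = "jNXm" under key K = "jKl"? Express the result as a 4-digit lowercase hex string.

Key "jKl" = 6a 4b 6c is exactly B = 3 bytes: K' = 6a 4b 6c.
K' ⊕ ipad = 5c 7d 5a.  K' ⊕ opad = 36 17 30.
Inner input = (K'⊕ipad) ∥ m = 5c 7d 5a ∥ 6a 4e 58 6d.
Inner hash: even-index sum = 369 mod 256 = 113; odd-index sum = 319 mod 256 = 63 → 71 3f.
Outer input = (K'⊕opad) ∥ inner = 36 17 30 ∥ 71 3f.
Outer hash (tag): even-index sum = 165 mod 256 = 165; odd-index sum = 136 mod 256 = 136 → a5 88.

a588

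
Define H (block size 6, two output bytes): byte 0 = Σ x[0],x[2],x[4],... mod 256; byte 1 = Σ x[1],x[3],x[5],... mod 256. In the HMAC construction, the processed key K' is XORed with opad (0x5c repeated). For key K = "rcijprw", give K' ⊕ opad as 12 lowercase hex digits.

9e635c5c5c5c

Key "rcijprw" = 72 63 69 6a 70 72 77 is 7 bytes > B = 6, so hash it first: H(key) = c2 3f, then zero-pad to 6 bytes: K' = c2 3f 00 00 00 00.
XOR each byte with 0x5c: c2⊕5c=9e, 3f⊕5c=63, 00⊕5c=5c, 00⊕5c=5c, 00⊕5c=5c, 00⊕5c=5c.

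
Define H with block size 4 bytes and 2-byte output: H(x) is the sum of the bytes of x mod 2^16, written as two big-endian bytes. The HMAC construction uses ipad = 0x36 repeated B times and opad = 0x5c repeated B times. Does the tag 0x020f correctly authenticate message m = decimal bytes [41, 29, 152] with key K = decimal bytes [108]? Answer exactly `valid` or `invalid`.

Key decimal bytes [108] = 6c is 1 byte ≤ B = 4; zero-pad to 4 bytes: K' = 6c 00 00 00.
K' ⊕ ipad = 5a 36 36 36; K' ⊕ opad = 30 5c 5c 5c.
Inner hash: sum = 90+54+54+54+41+29+152 = 474 → 01 da.
Outer hash (recomputed tag): sum = 48+92+92+92+1+218 = 543 → 02 1f.
Recomputed tag = 021f; claimed = 020f → mismatch.

invalid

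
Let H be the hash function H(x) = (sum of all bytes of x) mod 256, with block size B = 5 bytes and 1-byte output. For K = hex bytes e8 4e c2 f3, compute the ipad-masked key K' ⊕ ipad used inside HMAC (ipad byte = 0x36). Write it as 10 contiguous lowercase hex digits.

Key hex bytes e8 4e c2 f3 is 4 bytes ≤ B = 5; zero-pad to 5 bytes: K' = e8 4e c2 f3 00.
XOR each byte with 0x36: e8⊕36=de, 4e⊕36=78, c2⊕36=f4, f3⊕36=c5, 00⊕36=36.

de78f4c536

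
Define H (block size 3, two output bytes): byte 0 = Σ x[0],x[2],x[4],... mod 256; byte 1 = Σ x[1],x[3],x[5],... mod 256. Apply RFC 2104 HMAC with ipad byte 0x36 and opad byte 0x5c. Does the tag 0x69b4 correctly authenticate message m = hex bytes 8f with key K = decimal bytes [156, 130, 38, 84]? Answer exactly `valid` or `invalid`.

Key decimal bytes [156, 130, 38, 84] = 9c 82 26 54 is 4 bytes > B = 3, so hash it first: H(key) = c2 d6, then zero-pad to 3 bytes: K' = c2 d6 00.
K' ⊕ ipad = f4 e0 36; K' ⊕ opad = 9e 8a 5c.
Inner hash: even-index sum = 298 mod 256 = 42; odd-index sum = 367 mod 256 = 111 → 2a 6f.
Outer hash (recomputed tag): even-index sum = 361 mod 256 = 105; odd-index sum = 180 mod 256 = 180 → 69 b4.
Recomputed tag = 69b4; claimed = 69b4 → match.

valid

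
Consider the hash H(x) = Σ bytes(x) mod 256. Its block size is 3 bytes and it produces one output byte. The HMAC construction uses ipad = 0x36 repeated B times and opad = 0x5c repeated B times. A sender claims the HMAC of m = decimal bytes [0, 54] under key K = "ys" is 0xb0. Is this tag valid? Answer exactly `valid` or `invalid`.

valid

Key "ys" = 79 73 is 2 bytes ≤ B = 3; zero-pad to 3 bytes: K' = 79 73 00.
K' ⊕ ipad = 4f 45 36; K' ⊕ opad = 25 2f 5c.
Inner hash: sum = 79+69+54+0+54 = 256; mod 256 = 0 → 00.
Outer hash (recomputed tag): sum = 37+47+92+0 = 176 → b0.
Recomputed tag = b0; claimed = b0 → match.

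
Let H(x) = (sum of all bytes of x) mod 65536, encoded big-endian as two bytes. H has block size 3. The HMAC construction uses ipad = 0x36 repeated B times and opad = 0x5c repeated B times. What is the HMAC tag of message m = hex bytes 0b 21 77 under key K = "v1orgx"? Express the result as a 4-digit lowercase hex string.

Key "v1orgx" = 76 31 6f 72 67 78 is 6 bytes > B = 3, so hash it first: H(key) = 02 67, then zero-pad to 3 bytes: K' = 02 67 00.
K' ⊕ ipad = 34 51 36.  K' ⊕ opad = 5e 3b 5c.
Inner input = (K'⊕ipad) ∥ m = 34 51 36 ∥ 0b 21 77.
Inner hash: sum = 52+81+54+11+33+119 = 350 → 01 5e.
Outer input = (K'⊕opad) ∥ inner = 5e 3b 5c ∥ 01 5e.
Outer hash (tag): sum = 94+59+92+1+94 = 340 → 01 54.

0154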